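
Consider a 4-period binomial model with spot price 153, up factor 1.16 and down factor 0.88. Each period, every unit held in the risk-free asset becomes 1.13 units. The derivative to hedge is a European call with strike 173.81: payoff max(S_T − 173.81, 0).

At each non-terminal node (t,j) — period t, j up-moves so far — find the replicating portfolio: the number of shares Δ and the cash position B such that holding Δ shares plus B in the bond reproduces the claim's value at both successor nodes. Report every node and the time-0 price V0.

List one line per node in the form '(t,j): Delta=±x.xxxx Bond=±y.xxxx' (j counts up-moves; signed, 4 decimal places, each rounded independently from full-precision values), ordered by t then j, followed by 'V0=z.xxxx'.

(0,0): Delta=0.9207 Bond=-93.8301
(1,0): Delta=0.6020 Bond=-63.1170
(1,1): Delta=0.9497 Bond=-111.1773
(2,0): Delta=0.0000 Bond=0.0000
(2,1): Delta=0.6568 Bond=-79.8808
(2,2): Delta=0.9763 Bond=-131.1203
(3,0): Delta=0.0000 Bond=0.0000
(3,1): Delta=0.0000 Bond=0.0000
(3,2): Delta=0.7165 Bond=-101.0972
(3,3): Delta=1.0000 Bond=-153.8142
V0=47.0324

The replicating-portfolio and risk-neutral prices coincide; use p* = (1.13−0.88)/(1.16−0.88) = 0.8929 for the latter.
At expiry t=4: V(4,0)=0.0000, V(4,1)=0.0000, V(4,2)=0.0000, V(4,3)=36.3490, V(4,4)=103.2178
  t=3,j=0: stock 104.2652 → up 120.9477 (V=0.0000), down 91.7534 (V=0.0000). Price 0.0000; hedge Δ=0.0000, bond B=0.0000.
  t=3,j=1: stock 137.4405 → up 159.4310 (V=0.0000), down 120.9477 (V=0.0000). Price 0.0000; hedge Δ=0.0000, bond B=0.0000.
  t=3,j=2: stock 181.1716 → up 210.1590 (V=36.3490), down 159.4310 (V=0.0000). Price 28.7208; hedge Δ=0.7165, bond B=-101.0972.
  t=3,j=3: stock 238.8171 → up 277.0278 (V=103.2178), down 210.1590 (V=36.3490). Price 85.0029; hedge Δ=1.0000, bond B=-153.8142.
  t=2,j=0: stock 118.4832 → up 137.4405 (V=0.0000), down 104.2652 (V=0.0000). Price 0.0000; hedge Δ=0.0000, bond B=0.0000.
  t=2,j=1: stock 156.1824 → up 181.1716 (V=28.7208), down 137.4405 (V=0.0000). Price 22.6934; hedge Δ=0.6568, bond B=-79.8808.
  t=2,j=2: stock 205.8768 → up 238.8171 (V=85.0029), down 181.1716 (V=28.7208). Price 69.8873; hedge Δ=0.9763, bond B=-131.1203.
  t=1,j=0: stock 134.6400 → up 156.1824 (V=22.6934), down 118.4832 (V=0.0000). Price 17.9310; hedge Δ=0.6020, bond B=-63.1170.
  t=1,j=1: stock 177.4800 → up 205.8768 (V=69.8873), down 156.1824 (V=22.6934). Price 57.3724; hedge Δ=0.9497, bond B=-111.1773.
  t=0,j=0: stock 153.0000 → up 177.4800 (V=57.3724), down 134.6400 (V=17.9310). Price 47.0324; hedge Δ=0.9207, bond B=-93.8301.
Each (Δ,B) replicates both successor values, so the strategy is self-financing and V0 is arbitrage-free.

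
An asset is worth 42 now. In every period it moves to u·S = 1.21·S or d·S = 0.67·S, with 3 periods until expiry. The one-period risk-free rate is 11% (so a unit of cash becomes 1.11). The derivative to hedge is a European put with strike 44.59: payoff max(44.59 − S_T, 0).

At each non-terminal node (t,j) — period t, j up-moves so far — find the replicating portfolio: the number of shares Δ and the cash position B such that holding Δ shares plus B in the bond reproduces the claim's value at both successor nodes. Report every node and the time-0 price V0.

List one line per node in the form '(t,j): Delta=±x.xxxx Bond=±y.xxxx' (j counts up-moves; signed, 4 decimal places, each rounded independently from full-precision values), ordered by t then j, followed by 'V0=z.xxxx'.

Risk-neutral probability p* = (R−d)/(u−d) = (1.11−0.67)/(1.21−0.67) = 0.8148.
Payoff layer (t=3): V(3,0)=31.9580, V(3,1)=21.7769, V(3,2)=3.3902, V(3,3)=0.0000
Node (2,0) S=18.8538: V=(p*·21.7769+(1−p*)·31.9580)/1.11=21.3174; Δ=(21.7769−31.9580)/(22.8131−12.6320)=-1.0000; B=V−Δ·S=40.1712
Node (2,1) S=34.0494: V=(p*·3.3902+(1−p*)·21.7769)/1.11=6.1218; Δ=(3.3902−21.7769)/(41.1998−22.8131)=-1.0000; B=V−Δ·S=40.1712
Node (2,2) S=61.4922: V=(p*·0.0000+(1−p*)·3.3902)/1.11=0.5656; Δ=(0.0000−3.3902)/(74.4056−41.1998)=-0.1021; B=V−Δ·S=6.8438
Node (1,0) S=28.1400: V=(p*·6.1218+(1−p*)·21.3174)/1.11=8.0502; Δ=(6.1218−21.3174)/(34.0494−18.8538)=-1.0000; B=V−Δ·S=36.1902
Node (1,1) S=50.8200: V=(p*·0.5656+(1−p*)·6.1218)/1.11=1.4365; Δ=(0.5656−6.1218)/(61.4922−34.0494)=-0.2025; B=V−Δ·S=11.7257
Node (0,0) S=42.0000: V=(p*·1.4365+(1−p*)·8.0502)/1.11=2.3975; Δ=(1.4365−8.0502)/(50.8200−28.1400)=-0.2916; B=V−Δ·S=14.6452
Root portfolio cost Δ·42+B reproduces V0=2.3975.

(0,0): Delta=-0.2916 Bond=14.6452
(1,0): Delta=-1.0000 Bond=36.1902
(1,1): Delta=-0.2025 Bond=11.7257
(2,0): Delta=-1.0000 Bond=40.1712
(2,1): Delta=-1.0000 Bond=40.1712
(2,2): Delta=-0.1021 Bond=6.8438
V0=2.3975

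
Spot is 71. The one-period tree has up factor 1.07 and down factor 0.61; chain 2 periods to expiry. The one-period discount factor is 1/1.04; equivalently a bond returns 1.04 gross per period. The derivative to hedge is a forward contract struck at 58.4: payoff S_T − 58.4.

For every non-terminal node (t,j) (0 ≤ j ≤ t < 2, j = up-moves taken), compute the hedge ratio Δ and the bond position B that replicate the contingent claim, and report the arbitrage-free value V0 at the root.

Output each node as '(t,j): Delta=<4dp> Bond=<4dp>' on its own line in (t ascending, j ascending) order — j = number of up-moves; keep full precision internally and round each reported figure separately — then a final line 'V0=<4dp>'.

No-arbitrage ⇒ martingale measure with p* = (R−d)/(u−d) = 0.9348.
Terminal payoffs: V(2,0)=-31.9809, V(2,1)=-12.0583, V(2,2)=22.8879
(1,0): S=43.3100. Δ = (V_up−V_dn)/(S_up−S_dn) = (-12.0583−-31.9809)/(46.3417−26.4191) = 1.0000. V = [p*·-12.0583 + (1−p*)·-31.9809]/1.04 = -12.8438. B = V − Δ·S = -56.1538.
(1,1): S=75.9700. Δ = (V_up−V_dn)/(S_up−S_dn) = (22.8879−-12.0583)/(81.2879−46.3417) = 1.0000. V = [p*·22.8879 + (1−p*)·-12.0583]/1.04 = 19.8162. B = V − Δ·S = -56.1538.
(0,0): S=71.0000. Δ = (V_up−V_dn)/(S_up−S_dn) = (19.8162−-12.8438)/(75.9700−43.3100) = 1.0000. V = [p*·19.8162 + (1−p*)·-12.8438]/1.04 = 17.0059. B = V − Δ·S = -53.9941.
Each (Δ,B) replicates both successor values, so the strategy is self-financing and V0 is arbitrage-free.

(0,0): Delta=1.0000 Bond=-53.9941
(1,0): Delta=1.0000 Bond=-56.1538
(1,1): Delta=1.0000 Bond=-56.1538
V0=17.0059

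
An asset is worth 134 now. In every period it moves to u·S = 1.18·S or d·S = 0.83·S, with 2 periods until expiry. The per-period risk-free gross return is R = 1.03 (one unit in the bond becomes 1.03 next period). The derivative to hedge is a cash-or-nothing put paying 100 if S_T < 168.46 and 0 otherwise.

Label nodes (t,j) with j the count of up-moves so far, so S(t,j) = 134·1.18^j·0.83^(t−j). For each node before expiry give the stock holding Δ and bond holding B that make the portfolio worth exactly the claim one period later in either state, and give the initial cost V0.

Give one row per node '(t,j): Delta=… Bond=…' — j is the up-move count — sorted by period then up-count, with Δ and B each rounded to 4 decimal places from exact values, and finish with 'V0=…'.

(0,0): Delta=-1.1829 Bond=221.9910
(1,0): Delta=0.0000 Bond=97.0874
(1,1): Delta=-1.8069 Bond=327.3232
V0=63.4809

The replicating-portfolio and risk-neutral prices coincide; use p* = (1.03−0.83)/(1.18−0.83) = 0.5714 for the latter.
Terminal payoffs: V(2,0)=100.0000, V(2,1)=100.0000, V(2,2)=0.0000
  t=1,j=0: stock 111.2200 → up 131.2396 (V=100.0000), down 92.3126 (V=100.0000). Price 97.0874; hedge Δ=0.0000, bond B=97.0874.
  t=1,j=1: stock 158.1200 → up 186.5816 (V=0.0000), down 131.2396 (V=100.0000). Price 41.6089; hedge Δ=-1.8069, bond B=327.3232.
  t=0,j=0: stock 134.0000 → up 158.1200 (V=41.6089), down 111.2200 (V=97.0874). Price 63.4809; hedge Δ=-1.1829, bond B=221.9910.
Each (Δ,B) replicates both successor values, so the strategy is self-financing and V0 is arbitrage-free.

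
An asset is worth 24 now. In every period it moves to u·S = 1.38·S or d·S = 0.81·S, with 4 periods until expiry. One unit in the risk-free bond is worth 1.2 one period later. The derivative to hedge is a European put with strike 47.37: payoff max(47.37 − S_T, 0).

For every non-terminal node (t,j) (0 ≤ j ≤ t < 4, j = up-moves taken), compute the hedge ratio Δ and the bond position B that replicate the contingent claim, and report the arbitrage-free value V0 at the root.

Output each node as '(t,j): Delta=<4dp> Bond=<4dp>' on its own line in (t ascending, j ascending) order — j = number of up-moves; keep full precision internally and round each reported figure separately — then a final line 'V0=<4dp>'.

(0,0): Delta=-0.4431 Bond=14.3965
(1,0): Delta=-0.8909 Bond=25.9812
(1,1): Delta=-0.3218 Bond=13.2580
(2,0): Delta=-1.0000 Bond=32.8958
(2,1): Delta=-0.8613 Bond=30.3842
(2,2): Delta=-0.1756 Bond=9.2290
(3,0): Delta=-1.0000 Bond=39.4750
(3,1): Delta=-1.0000 Bond=39.4750
(3,2): Delta=-0.8237 Bond=35.0701
(3,3): Delta=0.0000 Bond=0.0000
V0=3.7630

Under the risk-neutral measure, an up-move has probability p* = (R−d)/(u−d) = 0.6842 and values discount at R = 1.2.
At expiry t=4: V(4,0)=37.0388, V(4,1)=29.7687, V(4,2)=17.3826, V(4,3)=0.0000, V(4,4)=0.0000
(3,0): S=12.7546. Δ = (V_up−V_dn)/(S_up−S_dn) = (29.7687−37.0388)/(17.6013−10.3312) = -1.0000. V = [p*·29.7687 + (1−p*)·37.0388]/1.2 = 26.7204. B = V − Δ·S = 39.4750.
(3,1): S=21.7300. Δ = (V_up−V_dn)/(S_up−S_dn) = (17.3826−29.7687)/(29.9874−17.6013) = -1.0000. V = [p*·17.3826 + (1−p*)·29.7687]/1.2 = 17.7450. B = V − Δ·S = 39.4750.
(3,2): S=37.0215. Δ = (V_up−V_dn)/(S_up−S_dn) = (0.0000−17.3826)/(51.0897−29.9874) = -0.8237. V = [p*·0.0000 + (1−p*)·17.3826]/1.2 = 4.5744. B = V − Δ·S = 35.0701.
(3,3): S=63.0737. Δ = (V_up−V_dn)/(S_up−S_dn) = (0.0000−0.0000)/(87.0417−51.0897) = 0.0000. V = [p*·0.0000 + (1−p*)·0.0000]/1.2 = 0.0000. B = V − Δ·S = 0.0000.
(2,0): S=15.7464. Δ = (V_up−V_dn)/(S_up−S_dn) = (17.7450−26.7204)/(21.7300−12.7546) = -1.0000. V = [p*·17.7450 + (1−p*)·26.7204]/1.2 = 17.1494. B = V − Δ·S = 32.8958.
(2,1): S=26.8272. Δ = (V_up−V_dn)/(S_up−S_dn) = (4.5744−17.7450)/(37.0215−21.7300) = -0.8613. V = [p*·4.5744 + (1−p*)·17.7450]/1.2 = 7.2779. B = V − Δ·S = 30.3842.
(2,2): S=45.7056. Δ = (V_up−V_dn)/(S_up−S_dn) = (0.0000−4.5744)/(63.0737−37.0215) = -0.1756. V = [p*·0.0000 + (1−p*)·4.5744]/1.2 = 1.2038. B = V − Δ·S = 9.2290.
(1,0): S=19.4400. Δ = (V_up−V_dn)/(S_up−S_dn) = (7.2779−17.1494)/(26.8272−15.7464) = -0.8909. V = [p*·7.2779 + (1−p*)·17.1494]/1.2 = 8.6627. B = V − Δ·S = 25.9812.
(1,1): S=33.1200. Δ = (V_up−V_dn)/(S_up−S_dn) = (1.2038−7.2779)/(45.7056−26.8272) = -0.3218. V = [p*·1.2038 + (1−p*)·7.2779]/1.2 = 2.6016. B = V − Δ·S = 13.2580.
(0,0): S=24.0000. Δ = (V_up−V_dn)/(S_up−S_dn) = (2.6016−8.6627)/(33.1200−19.4400) = -0.4431. V = [p*·2.6016 + (1−p*)·8.6627]/1.2 = 3.7630. B = V − Δ·S = 14.3965.
Check: Δ(0,0)·S0 + B(0,0) = 3.7630 = V0.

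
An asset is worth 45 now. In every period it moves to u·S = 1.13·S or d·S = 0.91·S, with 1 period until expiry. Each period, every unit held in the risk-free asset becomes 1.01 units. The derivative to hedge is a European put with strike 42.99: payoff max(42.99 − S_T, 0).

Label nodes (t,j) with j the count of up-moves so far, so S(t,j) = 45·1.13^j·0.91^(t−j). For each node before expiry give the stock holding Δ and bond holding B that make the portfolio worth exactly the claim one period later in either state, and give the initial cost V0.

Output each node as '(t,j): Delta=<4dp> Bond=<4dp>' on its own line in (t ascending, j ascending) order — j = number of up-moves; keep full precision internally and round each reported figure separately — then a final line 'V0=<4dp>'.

(0,0): Delta=-0.2061 Bond=10.3744
V0=1.1017

Under the risk-neutral measure, an up-move has probability p* = (R−d)/(u−d) = 0.4545 and values discount at R = 1.01.
Payoff layer (t=1): V(1,0)=2.0400, V(1,1)=0.0000
Node (0,0) S=45.0000: V=(p*·0.0000+(1−p*)·2.0400)/1.01=1.1017; Δ=(0.0000−2.0400)/(50.8500−40.9500)=-0.2061; B=V−Δ·S=10.3744
Each (Δ,B) replicates both successor values, so the strategy is self-financing and V0 is arbitrage-free.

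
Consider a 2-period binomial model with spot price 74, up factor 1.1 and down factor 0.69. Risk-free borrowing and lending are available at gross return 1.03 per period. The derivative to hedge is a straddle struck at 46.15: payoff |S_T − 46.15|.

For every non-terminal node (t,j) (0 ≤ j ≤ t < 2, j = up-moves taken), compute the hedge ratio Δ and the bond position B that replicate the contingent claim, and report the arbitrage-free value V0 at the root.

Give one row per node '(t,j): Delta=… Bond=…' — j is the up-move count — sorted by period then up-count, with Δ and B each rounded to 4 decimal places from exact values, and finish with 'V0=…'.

Under the risk-neutral measure, an up-move has probability p* = (R−d)/(u−d) = 0.8293 and values discount at R = 1.03.
Terminal payoffs: V(2,0)=10.9186, V(2,1)=10.0160, V(2,2)=43.3900
Node (1,0) S=51.0600: V=(p*·10.0160+(1−p*)·10.9186)/1.03=9.8739; Δ=(10.0160−10.9186)/(56.1660−35.2314)=-0.0431; B=V−Δ·S=12.0753
Node (1,1) S=81.4000: V=(p*·43.3900+(1−p*)·10.0160)/1.03=36.5942; Δ=(43.3900−10.0160)/(89.5400−56.1660)=1.0000; B=V−Δ·S=-44.8058
Node (0,0) S=74.0000: V=(p*·36.5942+(1−p*)·9.8739)/1.03=31.0992; Δ=(36.5942−9.8739)/(81.4000−51.0600)=0.8807; B=V−Δ·S=-34.0722
Check: Δ(0,0)·S0 + B(0,0) = 31.0992 = V0.

(0,0): Delta=0.8807 Bond=-34.0722
(1,0): Delta=-0.0431 Bond=12.0753
(1,1): Delta=1.0000 Bond=-44.8058
V0=31.0992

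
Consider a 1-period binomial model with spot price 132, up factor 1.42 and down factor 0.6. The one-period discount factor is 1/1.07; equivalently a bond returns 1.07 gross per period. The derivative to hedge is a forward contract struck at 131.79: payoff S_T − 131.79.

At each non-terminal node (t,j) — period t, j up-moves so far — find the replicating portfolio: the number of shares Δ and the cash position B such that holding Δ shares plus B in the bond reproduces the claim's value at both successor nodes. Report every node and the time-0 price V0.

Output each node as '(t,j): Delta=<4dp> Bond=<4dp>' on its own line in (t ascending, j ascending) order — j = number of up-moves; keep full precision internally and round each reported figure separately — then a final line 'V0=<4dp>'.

The replicating-portfolio and risk-neutral prices coincide; use p* = (1.07−0.6)/(1.42−0.6) = 0.5732 for the latter.
Terminal payoffs: V(1,0)=-52.5900, V(1,1)=55.6500
  t=0,j=0: stock 132.0000 → up 187.4400 (V=55.6500), down 79.2000 (V=-52.5900). Price 8.8318; hedge Δ=1.0000, bond B=-123.1682.
Each (Δ,B) replicates both successor values, so the strategy is self-financing and V0 is arbitrage-free.

(0,0): Delta=1.0000 Bond=-123.1682
V0=8.8318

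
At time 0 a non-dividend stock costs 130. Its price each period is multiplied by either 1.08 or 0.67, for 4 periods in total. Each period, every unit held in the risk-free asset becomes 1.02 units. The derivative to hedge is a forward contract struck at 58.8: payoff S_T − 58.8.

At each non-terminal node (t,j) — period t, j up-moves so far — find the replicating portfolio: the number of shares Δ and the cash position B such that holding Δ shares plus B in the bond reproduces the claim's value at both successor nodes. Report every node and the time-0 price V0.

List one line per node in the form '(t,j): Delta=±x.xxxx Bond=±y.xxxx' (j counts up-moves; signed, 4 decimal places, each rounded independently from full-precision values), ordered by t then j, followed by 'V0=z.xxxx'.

(0,0): Delta=1.0000 Bond=-54.3221
(1,0): Delta=1.0000 Bond=-55.4086
(1,1): Delta=1.0000 Bond=-55.4086
(2,0): Delta=1.0000 Bond=-56.5167
(2,1): Delta=1.0000 Bond=-56.5167
(2,2): Delta=1.0000 Bond=-56.5167
(3,0): Delta=1.0000 Bond=-57.6471
(3,1): Delta=1.0000 Bond=-57.6471
(3,2): Delta=1.0000 Bond=-57.6471
(3,3): Delta=1.0000 Bond=-57.6471
V0=75.6779

The replicating-portfolio and risk-neutral prices coincide; use p* = (1.02−0.67)/(1.08−0.67) = 0.8537 for the latter.
Terminal payoffs: V(4,0)=-32.6035, V(4,1)=-16.5729, V(4,2)=9.2676, V(4,3)=50.9209, V(4,4)=118.0636
(3,0): S=39.0992. Δ = (V_up−V_dn)/(S_up−S_dn) = (-16.5729−-32.6035)/(42.2271−26.1965) = 1.0000. V = [p*·-16.5729 + (1−p*)·-32.6035]/1.02 = -18.5479. B = V − Δ·S = -57.6471.
(3,1): S=63.0256. Δ = (V_up−V_dn)/(S_up−S_dn) = (9.2676−-16.5729)/(68.0676−42.2271) = 1.0000. V = [p*·9.2676 + (1−p*)·-16.5729]/1.02 = 5.3785. B = V − Δ·S = -57.6471.
(3,2): S=101.5934. Δ = (V_up−V_dn)/(S_up−S_dn) = (50.9209−9.2676)/(109.7209−68.0676) = 1.0000. V = [p*·50.9209 + (1−p*)·9.2676]/1.02 = 43.9464. B = V − Δ·S = -57.6471.
(3,3): S=163.7626. Δ = (V_up−V_dn)/(S_up−S_dn) = (118.0636−50.9209)/(176.8636−109.7209) = 1.0000. V = [p*·118.0636 + (1−p*)·50.9209]/1.02 = 106.1155. B = V − Δ·S = -57.6471.
(2,0): S=58.3570. Δ = (V_up−V_dn)/(S_up−S_dn) = (5.3785−-18.5479)/(63.0256−39.0992) = 1.0000. V = [p*·5.3785 + (1−p*)·-18.5479]/1.02 = 1.8403. B = V − Δ·S = -56.5167.
(2,1): S=94.0680. Δ = (V_up−V_dn)/(S_up−S_dn) = (43.9464−5.3785)/(101.5934−63.0256) = 1.0000. V = [p*·43.9464 + (1−p*)·5.3785]/1.02 = 37.5513. B = V − Δ·S = -56.5167.
(2,2): S=151.6320. Δ = (V_up−V_dn)/(S_up−S_dn) = (106.1155−43.9464)/(163.7626−101.5934) = 1.0000. V = [p*·106.1155 + (1−p*)·43.9464]/1.02 = 95.1153. B = V − Δ·S = -56.5167.
(1,0): S=87.1000. Δ = (V_up−V_dn)/(S_up−S_dn) = (37.5513−1.8403)/(94.0680−58.3570) = 1.0000. V = [p*·37.5513 + (1−p*)·1.8403]/1.02 = 31.6914. B = V − Δ·S = -55.4086.
(1,1): S=140.4000. Δ = (V_up−V_dn)/(S_up−S_dn) = (95.1153−37.5513)/(151.6320−94.0680) = 1.0000. V = [p*·95.1153 + (1−p*)·37.5513]/1.02 = 84.9914. B = V − Δ·S = -55.4086.
(0,0): S=130.0000. Δ = (V_up−V_dn)/(S_up−S_dn) = (84.9914−31.6914)/(140.4000−87.1000) = 1.0000. V = [p*·84.9914 + (1−p*)·31.6914]/1.02 = 75.6779. B = V − Δ·S = -54.3221.
Check: Δ(0,0)·S0 + B(0,0) = 75.6779 = V0.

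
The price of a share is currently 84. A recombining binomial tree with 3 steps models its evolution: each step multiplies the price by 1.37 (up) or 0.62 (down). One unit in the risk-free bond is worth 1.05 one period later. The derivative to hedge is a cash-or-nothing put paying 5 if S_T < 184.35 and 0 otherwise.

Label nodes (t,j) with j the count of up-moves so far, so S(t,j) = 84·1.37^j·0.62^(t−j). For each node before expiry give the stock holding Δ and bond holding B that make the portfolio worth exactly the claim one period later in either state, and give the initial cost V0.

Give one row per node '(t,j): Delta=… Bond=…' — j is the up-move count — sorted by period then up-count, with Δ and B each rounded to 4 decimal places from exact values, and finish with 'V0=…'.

(0,0): Delta=-0.0237 Bond=5.4929
(1,0): Delta=0.0000 Bond=4.5351
(1,1): Delta=-0.0316 Bond=6.6846
(2,0): Delta=0.0000 Bond=4.7619
(2,1): Delta=0.0000 Bond=4.7619
(2,2): Delta=-0.0423 Bond=8.6984
V0=3.5052

Under the risk-neutral measure, an up-move has probability p* = (R−d)/(u−d) = 0.5733 and values discount at R = 1.05.
At expiry t=3: V(3,0)=5.0000, V(3,1)=5.0000, V(3,2)=5.0000, V(3,3)=0.0000
  t=2,j=0: stock 32.2896 → up 44.2368 (V=5.0000), down 20.0196 (V=5.0000). Price 4.7619; hedge Δ=0.0000, bond B=4.7619.
  t=2,j=1: stock 71.3496 → up 97.7490 (V=5.0000), down 44.2368 (V=5.0000). Price 4.7619; hedge Δ=0.0000, bond B=4.7619.
  t=2,j=2: stock 157.6596 → up 215.9937 (V=0.0000), down 97.7490 (V=5.0000). Price 2.0317; hedge Δ=-0.0423, bond B=8.6984.
  t=1,j=0: stock 52.0800 → up 71.3496 (V=4.7619), down 32.2896 (V=4.7619). Price 4.5351; hedge Δ=0.0000, bond B=4.5351.
  t=1,j=1: stock 115.0800 → up 157.6596 (V=2.0317), down 71.3496 (V=4.7619). Price 3.0444; hedge Δ=-0.0316, bond B=6.6846.
  t=0,j=0: stock 84.0000 → up 115.0800 (V=3.0444), down 52.0800 (V=4.5351). Price 3.5052; hedge Δ=-0.0237, bond B=5.4929.
Root portfolio cost Δ·84+B reproduces V0=3.5052.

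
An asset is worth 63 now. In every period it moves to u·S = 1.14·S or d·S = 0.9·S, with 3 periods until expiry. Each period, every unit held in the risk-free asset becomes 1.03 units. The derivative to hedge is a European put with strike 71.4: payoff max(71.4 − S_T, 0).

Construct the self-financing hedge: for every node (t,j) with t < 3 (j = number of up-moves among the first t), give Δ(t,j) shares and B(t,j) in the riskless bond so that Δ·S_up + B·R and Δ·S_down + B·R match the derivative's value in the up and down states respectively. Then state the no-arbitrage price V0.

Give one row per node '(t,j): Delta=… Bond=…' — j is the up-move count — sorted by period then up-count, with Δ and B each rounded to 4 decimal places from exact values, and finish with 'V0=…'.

No-arbitrage ⇒ martingale measure with p* = (R−d)/(u−d) = 0.5417.
At expiry t=3: V(3,0)=25.4730, V(3,1)=13.2258, V(3,2)=0.0000, V(3,3)=0.0000
Node (2,0) S=51.0300: V=(p*·13.2258+(1−p*)·25.4730)/1.03=18.2904; Δ=(13.2258−25.4730)/(58.1742−45.9270)=-1.0000; B=V−Δ·S=69.3204
Node (2,1) S=64.6380: V=(p*·0.0000+(1−p*)·13.2258)/1.03=5.8853; Δ=(0.0000−13.2258)/(73.6873−58.1742)=-0.8526; B=V−Δ·S=60.9928
Node (2,2) S=81.8748: V=(p*·0.0000+(1−p*)·0.0000)/1.03=0.0000; Δ=(0.0000−0.0000)/(93.3373−73.6873)=0.0000; B=V−Δ·S=0.0000
Node (1,0) S=56.7000: V=(p*·5.8853+(1−p*)·18.2904)/1.03=11.2339; Δ=(5.8853−18.2904)/(64.6380−51.0300)=-0.9116; B=V−Δ·S=62.9219
Node (1,1) S=71.8200: V=(p*·0.0000+(1−p*)·5.8853)/1.03=2.6188; Δ=(0.0000−5.8853)/(81.8748−64.6380)=-0.3414; B=V−Δ·S=27.1408
Node (0,0) S=63.0000: V=(p*·2.6188+(1−p*)·11.2339)/1.03=6.3761; Δ=(2.6188−11.2339)/(71.8200−56.7000)=-0.5698; B=V−Δ·S=42.2723
The time-0 hedge costs 6.3761, which is the no-arbitrage price.

(0,0): Delta=-0.5698 Bond=42.2723
(1,0): Delta=-0.9116 Bond=62.9219
(1,1): Delta=-0.3414 Bond=27.1408
(2,0): Delta=-1.0000 Bond=69.3204
(2,1): Delta=-0.8526 Bond=60.9928
(2,2): Delta=0.0000 Bond=0.0000
V0=6.3761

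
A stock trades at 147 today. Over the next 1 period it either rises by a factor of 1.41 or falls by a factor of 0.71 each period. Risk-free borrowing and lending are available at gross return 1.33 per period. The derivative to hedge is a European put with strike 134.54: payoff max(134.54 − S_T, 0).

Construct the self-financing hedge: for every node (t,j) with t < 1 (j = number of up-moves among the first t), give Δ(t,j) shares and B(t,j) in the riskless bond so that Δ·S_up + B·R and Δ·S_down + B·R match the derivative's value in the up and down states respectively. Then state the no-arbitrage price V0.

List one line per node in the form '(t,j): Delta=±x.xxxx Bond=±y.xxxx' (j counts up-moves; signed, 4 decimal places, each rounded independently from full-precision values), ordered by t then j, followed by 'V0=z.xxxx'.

(0,0): Delta=-0.2932 Bond=45.6925
V0=2.5925

Under the risk-neutral measure, an up-move has probability p* = (R−d)/(u−d) = 0.8857 and values discount at R = 1.33.
Terminal payoffs: V(1,0)=30.1700, V(1,1)=0.0000
  t=0,j=0: stock 147.0000 → up 207.2700 (V=0.0000), down 104.3700 (V=30.1700). Price 2.5925; hedge Δ=-0.2932, bond B=45.6925.
Check: Δ(0,0)·S0 + B(0,0) = 2.5925 = V0.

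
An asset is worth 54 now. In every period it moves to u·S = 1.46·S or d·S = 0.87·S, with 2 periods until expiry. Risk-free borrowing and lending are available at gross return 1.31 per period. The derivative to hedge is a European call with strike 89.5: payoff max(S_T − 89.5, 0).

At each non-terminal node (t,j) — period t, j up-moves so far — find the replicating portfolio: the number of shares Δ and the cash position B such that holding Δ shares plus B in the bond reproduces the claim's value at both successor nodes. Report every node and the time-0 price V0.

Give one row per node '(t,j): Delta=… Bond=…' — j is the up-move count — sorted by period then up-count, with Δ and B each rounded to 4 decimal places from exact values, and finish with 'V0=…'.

No-arbitrage ⇒ martingale measure with p* = (R−d)/(u−d) = 0.7458.
Terminal payoffs: V(2,0)=0.0000, V(2,1)=0.0000, V(2,2)=25.6064
  t=1,j=0: stock 46.9800 → up 68.5908 (V=0.0000), down 40.8726 (V=0.0000). Price 0.0000; hedge Δ=0.0000, bond B=0.0000.
  t=1,j=1: stock 78.8400 → up 115.1064 (V=25.6064), down 68.5908 (V=0.0000). Price 14.5773; hedge Δ=0.5505, bond B=-28.8234.
  t=0,j=0: stock 54.0000 → up 78.8400 (V=14.5773), down 46.9800 (V=0.0000). Price 8.2986; hedge Δ=0.4575, bond B=-16.4087.
The time-0 hedge costs 8.2986, which is the no-arbitrage price.

(0,0): Delta=0.4575 Bond=-16.4087
(1,0): Delta=0.0000 Bond=0.0000
(1,1): Delta=0.5505 Bond=-28.8234
V0=8.2986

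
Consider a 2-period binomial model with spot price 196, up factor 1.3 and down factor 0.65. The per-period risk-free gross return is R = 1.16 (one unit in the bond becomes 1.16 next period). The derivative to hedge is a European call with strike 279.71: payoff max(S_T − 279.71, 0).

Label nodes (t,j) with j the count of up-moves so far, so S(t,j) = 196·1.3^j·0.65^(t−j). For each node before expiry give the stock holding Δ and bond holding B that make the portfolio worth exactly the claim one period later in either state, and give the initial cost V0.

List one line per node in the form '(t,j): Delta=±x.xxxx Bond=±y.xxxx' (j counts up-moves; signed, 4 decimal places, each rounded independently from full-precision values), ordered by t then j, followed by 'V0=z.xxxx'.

Since d<R<u, set p* = (R−d)/(u−d) = 0.7846; price each node as the discounted p*-expectation of its children.
Payoff layer (t=2): V(2,0)=0.0000, V(2,1)=0.0000, V(2,2)=51.5300
  t=1,j=0: stock 127.4000 → up 165.6200 (V=0.0000), down 82.8100 (V=0.0000). Price 0.0000; hedge Δ=0.0000, bond B=0.0000.
  t=1,j=1: stock 254.8000 → up 331.2400 (V=51.5300), down 165.6200 (V=0.0000). Price 34.8545; hedge Δ=0.3111, bond B=-44.4224.
  t=0,j=0: stock 196.0000 → up 254.8000 (V=34.8545), down 127.4000 (V=0.0000). Price 23.5753; hedge Δ=0.2736, bond B=-30.0470.
Each (Δ,B) replicates both successor values, so the strategy is self-financing and V0 is arbitrage-free.

(0,0): Delta=0.2736 Bond=-30.0470
(1,0): Delta=0.0000 Bond=0.0000
(1,1): Delta=0.3111 Bond=-44.4224
V0=23.5753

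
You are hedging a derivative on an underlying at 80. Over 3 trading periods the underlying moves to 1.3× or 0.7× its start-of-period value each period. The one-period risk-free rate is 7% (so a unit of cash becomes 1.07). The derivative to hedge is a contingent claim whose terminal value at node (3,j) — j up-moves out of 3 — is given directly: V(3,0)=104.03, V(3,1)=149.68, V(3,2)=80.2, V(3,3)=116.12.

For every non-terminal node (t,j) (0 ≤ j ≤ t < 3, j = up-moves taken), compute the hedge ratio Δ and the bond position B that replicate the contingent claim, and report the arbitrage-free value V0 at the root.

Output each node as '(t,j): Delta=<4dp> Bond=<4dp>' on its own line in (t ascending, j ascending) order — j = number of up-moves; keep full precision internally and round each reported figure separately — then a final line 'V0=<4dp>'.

The replicating-portfolio and risk-neutral prices coincide; use p* = (1.07−0.7)/(1.3−0.7) = 0.6167 for the latter.
Terminal values V(3,·): V(3,0)=104.0300, V(3,1)=149.6800, V(3,2)=80.2000, V(3,3)=116.1200
(2,0): S=39.2000. Δ = (V_up−V_dn)/(S_up−S_dn) = (149.6800−104.0300)/(50.9600−27.4400) = 1.9409. V = [p*·149.6800 + (1−p*)·104.0300]/1.07 = 123.5335. B = V − Δ·S = 47.4502.
(2,1): S=72.8000. Δ = (V_up−V_dn)/(S_up−S_dn) = (80.2000−149.6800)/(94.6400−50.9600) = -1.5907. V = [p*·80.2000 + (1−p*)·149.6800]/1.07 = 99.8449. B = V − Δ·S = 215.6449.
(2,2): S=135.2000. Δ = (V_up−V_dn)/(S_up−S_dn) = (116.1200−80.2000)/(175.7600−94.6400) = 0.4428. V = [p*·116.1200 + (1−p*)·80.2000]/1.07 = 95.6548. B = V − Δ·S = 35.7882.
(1,0): S=56.0000. Δ = (V_up−V_dn)/(S_up−S_dn) = (99.8449−123.5335)/(72.8000−39.2000) = -0.7050. V = [p*·99.8449 + (1−p*)·123.5335]/1.07 = 101.7995. B = V − Δ·S = 141.2806.
(1,1): S=104.0000. Δ = (V_up−V_dn)/(S_up−S_dn) = (95.6548−99.8449)/(135.2000−72.8000) = -0.0671. V = [p*·95.6548 + (1−p*)·99.8449]/1.07 = 90.8981. B = V − Δ·S = 97.8815.
(0,0): S=80.0000. Δ = (V_up−V_dn)/(S_up−S_dn) = (90.8981−101.7995)/(104.0000−56.0000) = -0.2271. V = [p*·90.8981 + (1−p*)·101.7995]/1.07 = 88.8570. B = V − Δ·S = 107.0260.
Self-financing check: at every node Δ·S+B equals the discounted successor values.

(0,0): Delta=-0.2271 Bond=107.0260
(1,0): Delta=-0.7050 Bond=141.2806
(1,1): Delta=-0.0671 Bond=97.8815
(2,0): Delta=1.9409 Bond=47.4502
(2,1): Delta=-1.5907 Bond=215.6449
(2,2): Delta=0.4428 Bond=35.7882
V0=88.8570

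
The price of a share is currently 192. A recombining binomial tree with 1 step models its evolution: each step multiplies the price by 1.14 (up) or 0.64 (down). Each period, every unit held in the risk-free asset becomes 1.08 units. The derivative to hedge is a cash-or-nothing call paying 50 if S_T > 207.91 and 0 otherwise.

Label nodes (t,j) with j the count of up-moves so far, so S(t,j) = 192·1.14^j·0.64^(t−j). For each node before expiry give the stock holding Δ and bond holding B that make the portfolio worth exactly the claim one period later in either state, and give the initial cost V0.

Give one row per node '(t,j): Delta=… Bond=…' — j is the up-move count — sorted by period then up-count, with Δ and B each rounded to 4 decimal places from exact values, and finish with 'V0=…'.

Risk-neutral probability p* = (R−d)/(u−d) = (1.08−0.64)/(1.14−0.64) = 0.8800.
At expiry t=1: V(1,0)=0.0000, V(1,1)=50.0000
Node (0,0) S=192.0000: V=(p*·50.0000+(1−p*)·0.0000)/1.08=40.7407; Δ=(50.0000−0.0000)/(218.8800−122.8800)=0.5208; B=V−Δ·S=-59.2593
Check: Δ(0,0)·S0 + B(0,0) = 40.7407 = V0.

(0,0): Delta=0.5208 Bond=-59.2593
V0=40.7407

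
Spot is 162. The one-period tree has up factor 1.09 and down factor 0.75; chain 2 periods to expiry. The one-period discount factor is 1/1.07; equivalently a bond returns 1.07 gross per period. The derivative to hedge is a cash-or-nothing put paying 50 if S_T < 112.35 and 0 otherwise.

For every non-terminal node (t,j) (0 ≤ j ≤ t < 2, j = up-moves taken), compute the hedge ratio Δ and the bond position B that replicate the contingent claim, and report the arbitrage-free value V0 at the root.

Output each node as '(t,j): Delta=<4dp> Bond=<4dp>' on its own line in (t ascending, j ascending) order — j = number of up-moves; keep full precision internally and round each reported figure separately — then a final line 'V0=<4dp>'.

The replicating-portfolio and risk-neutral prices coincide; use p* = (1.07−0.75)/(1.09−0.75) = 0.9412 for the latter.
At expiry t=2: V(2,0)=50.0000, V(2,1)=0.0000, V(2,2)=0.0000
Node (1,0) S=121.5000: V=(p*·0.0000+(1−p*)·50.0000)/1.07=2.7488; Δ=(0.0000−50.0000)/(132.4350−91.1250)=-1.2104; B=V−Δ·S=149.8076
Node (1,1) S=176.5800: V=(p*·0.0000+(1−p*)·0.0000)/1.07=0.0000; Δ=(0.0000−0.0000)/(192.4722−132.4350)=0.0000; B=V−Δ·S=0.0000
Node (0,0) S=162.0000: V=(p*·0.0000+(1−p*)·2.7488)/1.07=0.1511; Δ=(0.0000−2.7488)/(176.5800−121.5000)=-0.0499; B=V−Δ·S=8.2357
The time-0 hedge costs 0.1511, which is the no-arbitrage price.

(0,0): Delta=-0.0499 Bond=8.2357
(1,0): Delta=-1.2104 Bond=149.8076
(1,1): Delta=0.0000 Bond=0.0000
V0=0.1511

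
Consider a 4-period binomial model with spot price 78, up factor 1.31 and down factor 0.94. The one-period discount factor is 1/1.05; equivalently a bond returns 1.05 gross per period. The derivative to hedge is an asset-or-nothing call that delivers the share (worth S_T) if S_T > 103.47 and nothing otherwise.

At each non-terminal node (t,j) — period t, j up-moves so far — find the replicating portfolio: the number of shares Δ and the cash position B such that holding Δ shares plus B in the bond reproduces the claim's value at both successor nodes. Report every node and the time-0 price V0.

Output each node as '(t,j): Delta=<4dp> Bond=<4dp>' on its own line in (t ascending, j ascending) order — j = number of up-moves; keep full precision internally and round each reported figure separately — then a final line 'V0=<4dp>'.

(0,0): Delta=1.8698 Bond=-108.8723
(1,0): Delta=1.7899 Bond=-108.4535
(1,1): Delta=2.0054 Bond=-128.1724
(2,0): Delta=1.3132 Bond=-81.0273
(2,1): Delta=2.5982 Bond=-191.5191
(2,2): Delta=1.0000 Bond=0.0000
(3,0): Delta=0.0000 Bond=0.0000
(3,1): Delta=3.5405 Bond=-286.1737
(3,2): Delta=1.0000 Bond=0.0000
(3,3): Delta=1.0000 Bond=0.0000
V0=36.9728

The replicating-portfolio and risk-neutral prices coincide; use p* = (1.05−0.94)/(1.31−0.94) = 0.2973 for the latter.
Terminal values V(4,·): V(4,0)=0.0000, V(4,1)=0.0000, V(4,2)=118.2750, V(4,3)=164.8300, V(4,4)=229.7099
Node (3,0) S=64.7856: V=(p*·0.0000+(1−p*)·0.0000)/1.05=0.0000; Δ=(0.0000−0.0000)/(84.8691−60.8984)=0.0000; B=V−Δ·S=0.0000
Node (3,1) S=90.2862: V=(p*·118.2750+(1−p*)·0.0000)/1.05=33.4884; Δ=(118.2750−0.0000)/(118.2750−84.8691)=3.5405; B=V−Δ·S=-286.1737
Node (3,2) S=125.8245: V=(p*·164.8300+(1−p*)·118.2750)/1.05=125.8245; Δ=(164.8300−118.2750)/(164.8300−118.2750)=1.0000; B=V−Δ·S=0.0000
Node (3,3) S=175.3511: V=(p*·229.7099+(1−p*)·164.8300)/1.05=175.3511; Δ=(229.7099−164.8300)/(229.7099−164.8300)=1.0000; B=V−Δ·S=0.0000
Node (2,0) S=68.9208: V=(p*·33.4884+(1−p*)·0.0000)/1.05=9.4819; Δ=(33.4884−0.0000)/(90.2862−64.7856)=1.3132; B=V−Δ·S=-81.0273
Node (2,1) S=96.0492: V=(p*·125.8245+(1−p*)·33.4884)/1.05=58.0378; Δ=(125.8245−33.4884)/(125.8245−90.2862)=2.5982; B=V−Δ·S=-191.5191
Node (2,2) S=133.8558: V=(p*·175.3511+(1−p*)·125.8245)/1.05=133.8558; Δ=(175.3511−125.8245)/(175.3511−125.8245)=1.0000; B=V−Δ·S=0.0000
Node (1,0) S=73.3200: V=(p*·58.0378+(1−p*)·9.4819)/1.05=22.7785; Δ=(58.0378−9.4819)/(96.0492−68.9208)=1.7899; B=V−Δ·S=-108.4535
Node (1,1) S=102.1800: V=(p*·133.8558+(1−p*)·58.0378)/1.05=76.7412; Δ=(133.8558−58.0378)/(133.8558−96.0492)=2.0054; B=V−Δ·S=-128.1724
Node (0,0) S=78.0000: V=(p*·76.7412+(1−p*)·22.7785)/1.05=36.9728; Δ=(76.7412−22.7785)/(102.1800−73.3200)=1.8698; B=V−Δ·S=-108.8723
The time-0 hedge costs 36.9728, which is the no-arbitrage price.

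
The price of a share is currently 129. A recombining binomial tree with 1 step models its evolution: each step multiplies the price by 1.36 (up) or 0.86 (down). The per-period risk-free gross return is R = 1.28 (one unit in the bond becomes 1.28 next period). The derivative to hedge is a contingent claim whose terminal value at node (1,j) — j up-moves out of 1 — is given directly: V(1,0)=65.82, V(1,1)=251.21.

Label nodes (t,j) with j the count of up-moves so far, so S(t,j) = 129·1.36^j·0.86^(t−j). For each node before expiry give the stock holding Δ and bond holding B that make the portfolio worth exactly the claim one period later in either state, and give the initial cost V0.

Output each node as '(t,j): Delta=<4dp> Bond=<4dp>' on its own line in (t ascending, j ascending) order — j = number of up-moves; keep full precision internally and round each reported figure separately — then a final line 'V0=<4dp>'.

(0,0): Delta=2.8743 Bond=-197.6959
V0=173.0841

No-arbitrage ⇒ martingale measure with p* = (R−d)/(u−d) = 0.8400.
Payoff layer (t=1): V(1,0)=65.8200, V(1,1)=251.2100
(0,0): S=129.0000. Δ = (V_up−V_dn)/(S_up−S_dn) = (251.2100−65.8200)/(175.4400−110.9400) = 2.8743. V = [p*·251.2100 + (1−p*)·65.8200]/1.28 = 173.0841. B = V − Δ·S = -197.6959.
Each (Δ,B) replicates both successor values, so the strategy is self-financing and V0 is arbitrage-free.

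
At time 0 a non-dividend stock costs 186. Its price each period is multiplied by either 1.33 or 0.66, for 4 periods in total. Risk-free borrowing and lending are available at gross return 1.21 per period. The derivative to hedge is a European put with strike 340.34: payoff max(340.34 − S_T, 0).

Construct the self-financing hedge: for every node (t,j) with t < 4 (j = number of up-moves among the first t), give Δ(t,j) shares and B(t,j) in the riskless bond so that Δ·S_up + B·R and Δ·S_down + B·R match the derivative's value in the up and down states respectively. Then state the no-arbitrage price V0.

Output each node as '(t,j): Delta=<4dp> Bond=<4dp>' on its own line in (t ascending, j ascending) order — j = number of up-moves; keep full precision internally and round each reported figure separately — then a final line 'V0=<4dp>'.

Risk-neutral probability p* = (R−d)/(u−d) = (1.21−0.66)/(1.33−0.66) = 0.8209.
Payoff layer (t=4): V(4,0)=305.0470, V(4,1)=269.2192, V(4,2)=197.0209, V(4,3)=51.5303, V(4,4)=0.0000
(3,0): S=53.4743. Δ = (V_up−V_dn)/(S_up−S_dn) = (269.2192−305.0470)/(71.1208−35.2930) = -1.0000. V = [p*·269.2192 + (1−p*)·305.0470]/1.21 = 227.7985. B = V − Δ·S = 281.2727.
(3,1): S=107.7587. Δ = (V_up−V_dn)/(S_up−S_dn) = (197.0209−269.2192)/(143.3191−71.1208) = -1.0000. V = [p*·197.0209 + (1−p*)·269.2192]/1.21 = 173.5140. B = V − Δ·S = 281.2727.
(3,2): S=217.1502. Δ = (V_up−V_dn)/(S_up−S_dn) = (51.5303−197.0209)/(288.8097−143.3191) = -1.0000. V = [p*·51.5303 + (1−p*)·197.0209]/1.21 = 64.1226. B = V − Δ·S = 281.2727.
(3,3): S=437.5905. Δ = (V_up−V_dn)/(S_up−S_dn) = (0.0000−51.5303)/(581.9953−288.8097) = -0.1758. V = [p*·0.0000 + (1−p*)·51.5303]/1.21 = 7.6275. B = V − Δ·S = 84.5384.
(2,0): S=81.0216. Δ = (V_up−V_dn)/(S_up−S_dn) = (173.5140−227.7985)/(107.7587−53.4743) = -1.0000. V = [p*·173.5140 + (1−p*)·227.7985]/1.21 = 151.4352. B = V − Δ·S = 232.4568.
(2,1): S=163.2708. Δ = (V_up−V_dn)/(S_up−S_dn) = (64.1226−173.5140)/(217.1502−107.7587) = -1.0000. V = [p*·64.1226 + (1−p*)·173.5140]/1.21 = 69.1860. B = V − Δ·S = 232.4568.
(2,2): S=329.0154. Δ = (V_up−V_dn)/(S_up−S_dn) = (7.6275−64.1226)/(437.5905−217.1502) = -0.2563. V = [p*·7.6275 + (1−p*)·64.1226]/1.21 = 14.6661. B = V − Δ·S = 98.9871.
(1,0): S=122.7600. Δ = (V_up−V_dn)/(S_up−S_dn) = (69.1860−151.4352)/(163.2708−81.0216) = -1.0000. V = [p*·69.1860 + (1−p*)·151.4352]/1.21 = 69.3531. B = V − Δ·S = 192.1131.
(1,1): S=247.3800. Δ = (V_up−V_dn)/(S_up−S_dn) = (14.6661−69.1860)/(329.0154−163.2708) = -0.3289. V = [p*·14.6661 + (1−p*)·69.1860]/1.21 = 20.1908. B = V − Δ·S = 101.5637.
(0,0): S=186.0000. Δ = (V_up−V_dn)/(S_up−S_dn) = (20.1908−69.3531)/(247.3800−122.7600) = -0.3945. V = [p*·20.1908 + (1−p*)·69.3531]/1.21 = 23.9636. B = V − Δ·S = 97.3401.
The time-0 hedge costs 23.9636, which is the no-arbitrage price.

(0,0): Delta=-0.3945 Bond=97.3401
(1,0): Delta=-1.0000 Bond=192.1131
(1,1): Delta=-0.3289 Bond=101.5637
(2,0): Delta=-1.0000 Bond=232.4568
(2,1): Delta=-1.0000 Bond=232.4568
(2,2): Delta=-0.2563 Bond=98.9871
(3,0): Delta=-1.0000 Bond=281.2727
(3,1): Delta=-1.0000 Bond=281.2727
(3,2): Delta=-1.0000 Bond=281.2727
(3,3): Delta=-0.1758 Bond=84.5384
V0=23.9636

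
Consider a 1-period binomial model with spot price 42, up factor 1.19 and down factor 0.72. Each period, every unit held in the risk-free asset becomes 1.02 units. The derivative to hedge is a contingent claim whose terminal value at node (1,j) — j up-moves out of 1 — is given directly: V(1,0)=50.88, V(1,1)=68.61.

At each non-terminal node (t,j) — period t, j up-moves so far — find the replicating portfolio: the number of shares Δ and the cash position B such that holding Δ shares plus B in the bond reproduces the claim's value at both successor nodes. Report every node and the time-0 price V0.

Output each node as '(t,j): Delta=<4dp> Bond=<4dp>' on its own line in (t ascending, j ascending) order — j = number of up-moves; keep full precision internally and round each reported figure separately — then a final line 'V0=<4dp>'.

No-arbitrage ⇒ martingale measure with p* = (R−d)/(u−d) = 0.6383.
Payoff layer (t=1): V(1,0)=50.8800, V(1,1)=68.6100
Node (0,0) S=42.0000: V=(p*·68.6100+(1−p*)·50.8800)/1.02=60.9775; Δ=(68.6100−50.8800)/(49.9800−30.2400)=0.8982; B=V−Δ·S=23.2541
Self-financing check: at every node Δ·S+B equals the discounted successor values.

(0,0): Delta=0.8982 Bond=23.2541
V0=60.9775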